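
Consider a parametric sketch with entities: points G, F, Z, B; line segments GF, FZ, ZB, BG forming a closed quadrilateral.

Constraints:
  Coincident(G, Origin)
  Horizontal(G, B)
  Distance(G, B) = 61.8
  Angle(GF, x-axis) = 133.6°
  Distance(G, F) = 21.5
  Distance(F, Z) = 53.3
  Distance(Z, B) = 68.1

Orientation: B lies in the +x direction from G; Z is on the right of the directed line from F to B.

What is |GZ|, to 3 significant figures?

34.8

Checks: |FZ| = 53.30 ✓; |ZB| = 68.10 ✓.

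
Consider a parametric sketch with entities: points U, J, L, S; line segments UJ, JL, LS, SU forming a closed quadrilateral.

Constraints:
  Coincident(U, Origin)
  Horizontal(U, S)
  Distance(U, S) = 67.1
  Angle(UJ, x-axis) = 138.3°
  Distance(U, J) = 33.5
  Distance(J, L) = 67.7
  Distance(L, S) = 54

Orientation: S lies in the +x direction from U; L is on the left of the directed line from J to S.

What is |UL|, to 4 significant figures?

59.81

Checks: |JL| = 67.70 ✓; |LS| = 54.00 ✓.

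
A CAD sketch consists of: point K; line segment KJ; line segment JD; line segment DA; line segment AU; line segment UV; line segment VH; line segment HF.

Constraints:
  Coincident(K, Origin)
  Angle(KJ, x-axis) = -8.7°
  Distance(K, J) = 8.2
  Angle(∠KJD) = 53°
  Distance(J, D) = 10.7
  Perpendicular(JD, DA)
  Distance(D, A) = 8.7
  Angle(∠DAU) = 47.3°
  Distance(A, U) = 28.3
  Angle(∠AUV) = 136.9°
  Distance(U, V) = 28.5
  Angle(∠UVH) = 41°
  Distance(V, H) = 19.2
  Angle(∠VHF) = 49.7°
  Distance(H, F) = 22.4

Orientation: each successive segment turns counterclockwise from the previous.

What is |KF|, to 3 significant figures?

39.6

K is at the origin; KJ runs at -8.7° with length 8.2, so J = (8.11, -1.24). ∠KJD = 53.0° gives JD at 118° from the x-axis; with |JD| = 10.7, D = (3.03, 8.18). JD ⟂ DA, so DA runs at -152°; with |DA| = 8.7, A = (-4.63, 4.06). ∠DAU = 47.3° gives AU at -19.0° from the x-axis; with |AU| = 28.3, U = (22.1, -5.16). ∠AUV = 136.9° gives UV at 24.1° from the x-axis; with |UV| = 28.5, V = (48.1, 6.48). ∠UVH = 41.0° gives VH at 163° from the x-axis; with |VH| = 19.2, H = (29.8, 12.1). ∠VHF = 49.7° gives HF at -66.6° from the x-axis; with |HF| = 22.4, F = (38.7, -8.50). Then |KF| = |F − K| = 39.6.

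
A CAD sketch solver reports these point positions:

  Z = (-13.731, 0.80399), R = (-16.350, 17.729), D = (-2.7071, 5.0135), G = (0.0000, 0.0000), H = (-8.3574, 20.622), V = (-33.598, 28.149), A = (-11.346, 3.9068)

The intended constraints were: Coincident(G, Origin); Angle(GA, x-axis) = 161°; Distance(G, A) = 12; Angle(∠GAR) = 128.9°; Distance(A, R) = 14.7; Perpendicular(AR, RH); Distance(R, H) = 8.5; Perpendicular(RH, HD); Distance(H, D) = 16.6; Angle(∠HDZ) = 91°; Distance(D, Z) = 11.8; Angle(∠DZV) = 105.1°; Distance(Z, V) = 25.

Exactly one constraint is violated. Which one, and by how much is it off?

Distance(Z, V) = 25 — off by 8.80.

G = (0.00, 0.00) ✓; GA at 161.0° ✓; |GA| = 12.00 ✓; ∠GAR = 128.9° ✓; |AR| = 14.70 ✓; ∠(AR, RH) = 90.00° ✓; |RH| = 8.500 ✓; ∠(RH, HD) = 90.00° ✓; |HD| = 16.60 ✓; ∠HDZ = 91.00° ✓; |DZ| = 11.80 ✓; ∠DZV = 105.1° ✓; |ZV| = 33.80 ✗.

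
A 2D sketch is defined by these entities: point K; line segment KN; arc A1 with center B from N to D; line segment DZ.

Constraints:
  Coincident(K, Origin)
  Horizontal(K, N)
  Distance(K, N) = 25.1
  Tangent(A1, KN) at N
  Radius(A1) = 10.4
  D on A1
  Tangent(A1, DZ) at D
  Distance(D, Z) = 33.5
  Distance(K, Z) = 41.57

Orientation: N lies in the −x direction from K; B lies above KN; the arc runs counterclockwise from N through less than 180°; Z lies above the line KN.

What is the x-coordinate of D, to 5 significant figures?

-14.947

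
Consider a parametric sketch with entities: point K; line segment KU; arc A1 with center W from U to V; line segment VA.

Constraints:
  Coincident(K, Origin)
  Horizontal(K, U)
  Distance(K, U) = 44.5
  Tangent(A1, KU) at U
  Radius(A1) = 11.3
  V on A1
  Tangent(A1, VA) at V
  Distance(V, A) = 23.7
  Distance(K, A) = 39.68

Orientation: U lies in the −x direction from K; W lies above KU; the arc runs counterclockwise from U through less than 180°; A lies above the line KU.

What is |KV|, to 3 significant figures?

34.7

K is at the origin; KU is horizontal with |KU| = 44.5 and U on the −x side, so U = (-44.5, 0.00). Tangency of A1 to KU means the radius WU is perpendicular to KU, so W = U + (0, 11.3) = (-44.5, 11.3). Since WV ⟂ VA (tangency), |WA| = √(11.3² + 23.7²) = 26.3 regardless of where V sits on A1. So A lies on both circle(K, 39.68) and circle(W, 26.3); the above-KU intersection is A = (-26.0, 30.0). V is the foot of the tangent from A: V = (-33.8, 7.58).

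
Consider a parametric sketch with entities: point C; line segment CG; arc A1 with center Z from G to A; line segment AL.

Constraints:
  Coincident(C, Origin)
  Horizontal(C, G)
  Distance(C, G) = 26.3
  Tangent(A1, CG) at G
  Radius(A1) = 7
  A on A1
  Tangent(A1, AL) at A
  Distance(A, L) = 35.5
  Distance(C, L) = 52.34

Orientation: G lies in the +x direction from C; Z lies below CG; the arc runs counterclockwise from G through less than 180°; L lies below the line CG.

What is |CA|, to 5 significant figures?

21.572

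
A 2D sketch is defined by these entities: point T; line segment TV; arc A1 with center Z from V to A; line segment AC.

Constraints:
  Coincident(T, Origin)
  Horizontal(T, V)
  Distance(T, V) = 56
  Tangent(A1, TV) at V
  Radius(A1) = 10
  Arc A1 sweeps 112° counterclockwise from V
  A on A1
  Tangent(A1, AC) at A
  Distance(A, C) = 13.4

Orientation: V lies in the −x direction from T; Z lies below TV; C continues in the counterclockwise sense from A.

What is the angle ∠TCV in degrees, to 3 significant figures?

57.3°

T is at the origin; TV is horizontal with |TV| = 56.0 and V on the −x side, so V = (-56.0, 0.00). Tangency of A1 to TV means the radius ZV is perpendicular to TV, so Z = V + (0, -10) = (-56.0, -10.0). On A1, V sits at bearing 90° from Z; a 112° counterclockwise sweep puts A at bearing 202°, so A = Z + 10.0·(cos 202°, sin 202°) = (-65.3, -13.7). Tangency of A1 to AC means the radius ZA is perpendicular to AC, so AC runs along (−sin 202°, cos 202°); with |AC| = 13.4, C = (-60.3, -26.2). Then cos ∠TCV = CT·CV / (|CT||CV|), giving 57.3°.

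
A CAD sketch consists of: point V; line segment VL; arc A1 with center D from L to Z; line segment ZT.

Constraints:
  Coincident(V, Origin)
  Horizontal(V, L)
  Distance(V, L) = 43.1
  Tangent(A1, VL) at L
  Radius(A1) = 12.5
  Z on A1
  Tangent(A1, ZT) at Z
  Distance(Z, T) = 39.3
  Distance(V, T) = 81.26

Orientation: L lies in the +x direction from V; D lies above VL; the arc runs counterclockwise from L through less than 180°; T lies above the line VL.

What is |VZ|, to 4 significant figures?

55.71

Checks: ∠(DL, LV) = 90.00° ✓; |DZ| = 12.50 ✓; ∠(DZ, ZT) = 90.00° ✓; |ZT| = 39.30 ✓; |VT| = 81.26 ✓.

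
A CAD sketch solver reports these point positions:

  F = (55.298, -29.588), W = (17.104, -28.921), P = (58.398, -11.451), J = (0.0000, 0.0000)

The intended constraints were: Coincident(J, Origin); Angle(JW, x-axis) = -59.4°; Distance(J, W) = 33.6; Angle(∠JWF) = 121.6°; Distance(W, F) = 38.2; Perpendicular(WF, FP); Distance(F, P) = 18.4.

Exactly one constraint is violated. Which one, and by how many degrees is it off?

Perpendicular(WF, FP) — off by 8.70°.

J = (0.00, 0.00) ✓; JW at -59.40° ✓; |JW| = 33.60 ✓; ∠JWF = 121.6° ✓; |WF| = 38.20 ✓; ∠(WF, FP) = 81.30° ✗; |FP| = 18.40 ✓.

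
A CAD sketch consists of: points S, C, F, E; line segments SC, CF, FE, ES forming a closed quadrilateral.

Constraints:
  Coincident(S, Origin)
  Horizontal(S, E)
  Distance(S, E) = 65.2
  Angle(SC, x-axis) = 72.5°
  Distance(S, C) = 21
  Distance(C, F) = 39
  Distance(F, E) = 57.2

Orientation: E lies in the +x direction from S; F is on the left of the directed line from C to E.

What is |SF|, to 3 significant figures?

58.5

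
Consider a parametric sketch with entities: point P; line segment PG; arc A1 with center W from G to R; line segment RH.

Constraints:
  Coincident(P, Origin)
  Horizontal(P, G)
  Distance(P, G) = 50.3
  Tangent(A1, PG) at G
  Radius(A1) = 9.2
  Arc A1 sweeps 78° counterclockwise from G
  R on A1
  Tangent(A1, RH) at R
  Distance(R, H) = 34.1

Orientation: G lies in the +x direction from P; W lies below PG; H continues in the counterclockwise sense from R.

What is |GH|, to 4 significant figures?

43.71

P is at the origin; P and G share the same y with |PG| = 50.3 and G on the +x side, so G = (50.30, 0.000). A1 meets PG tangentially, so WG is at right angles to PG, so W = G + (0, -9.2) = (50.30, -9.200). On A1, G sits at bearing 90° from W; a 78° counterclockwise sweep puts R at bearing 168°, so R = W + 9.2·(cos 168°, sin 168°) = (41.30, -7.287). Tangency of A1 to RH means the radius WR is perpendicular to RH, so RH runs along (−sin 168°, cos 168°); with |RH| = 34.1, H = (34.21, -40.64). Then |GH| = |H − G| = 43.71.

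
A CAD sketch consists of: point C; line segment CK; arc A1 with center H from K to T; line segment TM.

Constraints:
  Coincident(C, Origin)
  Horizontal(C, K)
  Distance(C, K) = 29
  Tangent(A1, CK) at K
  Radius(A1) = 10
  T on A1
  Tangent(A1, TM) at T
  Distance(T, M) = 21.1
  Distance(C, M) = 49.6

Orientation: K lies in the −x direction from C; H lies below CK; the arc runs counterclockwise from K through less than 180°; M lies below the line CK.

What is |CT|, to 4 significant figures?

40.33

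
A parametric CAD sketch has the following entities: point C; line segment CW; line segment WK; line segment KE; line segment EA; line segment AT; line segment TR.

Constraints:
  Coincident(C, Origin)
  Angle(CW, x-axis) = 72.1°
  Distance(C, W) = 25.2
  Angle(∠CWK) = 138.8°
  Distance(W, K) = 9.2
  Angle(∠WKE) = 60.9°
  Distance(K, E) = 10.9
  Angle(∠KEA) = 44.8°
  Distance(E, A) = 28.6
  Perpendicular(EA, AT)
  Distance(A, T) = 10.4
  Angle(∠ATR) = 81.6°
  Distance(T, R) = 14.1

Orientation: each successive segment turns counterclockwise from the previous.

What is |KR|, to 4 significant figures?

6.948

C is at the origin; CW runs at 72.1° with length 25.2, so W = (7.745, 23.98). ∠CWK = 138.8° gives WK at 113.3° from the x-axis; with |WK| = 9.2, K = (4.106, 32.43). ∠WKE = 60.9° gives KE at -127.6° from the x-axis; with |KE| = 10.9, E = (-2.544, 23.79). ∠KEA = 44.8° gives EA at 7.600° from the x-axis; with |EA| = 28.6, A = (25.80, 27.58). EA is perpendicular to AT, so AT runs at 97.60°; with |AT| = 10.4, T = (24.43, 37.89). ∠ATR = 81.6° gives TR at -164.0° from the x-axis; with |TR| = 14.1, R = (10.88, 34.00). Then |KR| = |R − K| = 6.948.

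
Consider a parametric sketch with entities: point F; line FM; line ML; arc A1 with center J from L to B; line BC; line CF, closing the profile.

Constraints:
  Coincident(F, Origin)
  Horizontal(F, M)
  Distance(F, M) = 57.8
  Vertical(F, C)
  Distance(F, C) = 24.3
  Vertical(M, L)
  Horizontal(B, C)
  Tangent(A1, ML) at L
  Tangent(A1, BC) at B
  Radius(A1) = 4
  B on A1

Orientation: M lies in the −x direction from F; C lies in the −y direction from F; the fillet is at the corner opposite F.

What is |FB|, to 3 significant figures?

59.0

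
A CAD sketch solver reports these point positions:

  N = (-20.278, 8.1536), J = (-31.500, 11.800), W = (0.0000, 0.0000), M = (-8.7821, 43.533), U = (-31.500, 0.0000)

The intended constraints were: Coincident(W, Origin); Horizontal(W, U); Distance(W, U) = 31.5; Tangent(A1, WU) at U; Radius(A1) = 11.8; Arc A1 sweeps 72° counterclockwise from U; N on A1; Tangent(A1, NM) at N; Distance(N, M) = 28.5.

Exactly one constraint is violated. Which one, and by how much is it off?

Distance(N, M) = 28.5 — off by 8.70.

W = (0.00, 0.00) ✓; W.y = 0.00, U.y = 0.00 ✓; |WU| = 31.50 ✓; ∠(JU, UW) = 90.00° ✓; |JU| = 11.80 ✓; bearing(J→N) − bearing(J→U) = 72.00° ✓; |JN| = 11.80 ✓; ∠(JN, NM) = 90.00° ✓; |NM| = 37.20 ✗.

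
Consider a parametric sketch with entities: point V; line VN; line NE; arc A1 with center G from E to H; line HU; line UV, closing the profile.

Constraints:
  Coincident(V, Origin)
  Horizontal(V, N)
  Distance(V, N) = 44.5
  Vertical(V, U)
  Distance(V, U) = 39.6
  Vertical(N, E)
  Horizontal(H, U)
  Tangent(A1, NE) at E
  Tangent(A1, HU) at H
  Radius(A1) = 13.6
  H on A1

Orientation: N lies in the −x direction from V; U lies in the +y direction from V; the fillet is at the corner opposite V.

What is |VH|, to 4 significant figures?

50.23

The virtual corner opposite V is at (-44.50, 39.60). Tangency of A1 to NE means the radius GE is perpendicular to NE and since A1 is tangent to HU there, GH ⟂ HU, with radius 13.6, so the center G sits 13.6 in from both sides at G = (-30.90, 26.00). That places the tangent points at E = (-44.50, 26.00) on NE and H = (-30.90, 39.60) on HU. Then |VH| = |H − V| = 50.23.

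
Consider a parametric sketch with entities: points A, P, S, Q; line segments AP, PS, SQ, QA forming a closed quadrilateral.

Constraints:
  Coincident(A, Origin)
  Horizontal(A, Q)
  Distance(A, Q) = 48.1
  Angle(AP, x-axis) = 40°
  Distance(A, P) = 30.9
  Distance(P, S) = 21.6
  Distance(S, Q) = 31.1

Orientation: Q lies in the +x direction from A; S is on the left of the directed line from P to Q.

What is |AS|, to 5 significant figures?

52.296

A is at the origin; A and Q share the same y with |AQ| = 48.1 and Q in +x, so Q = (48.1, 0). AP runs at 40.0° with |AP| = 30.9, so P = (23.671, 19.862). S is determined by |PS| = 21.6 and |SQ| = 31.1 together: it lies at the intersection of circle(P, 21.6) and circle(Q, 31.1). With |PQ| = 31.485, the foot of the radical line on PQ is 7.7917 from P and the perpendicular offset is √(21.6² − 7.7917²) = 20.146. Taking the left-of-PQ solution: S = (42.425, 30.578).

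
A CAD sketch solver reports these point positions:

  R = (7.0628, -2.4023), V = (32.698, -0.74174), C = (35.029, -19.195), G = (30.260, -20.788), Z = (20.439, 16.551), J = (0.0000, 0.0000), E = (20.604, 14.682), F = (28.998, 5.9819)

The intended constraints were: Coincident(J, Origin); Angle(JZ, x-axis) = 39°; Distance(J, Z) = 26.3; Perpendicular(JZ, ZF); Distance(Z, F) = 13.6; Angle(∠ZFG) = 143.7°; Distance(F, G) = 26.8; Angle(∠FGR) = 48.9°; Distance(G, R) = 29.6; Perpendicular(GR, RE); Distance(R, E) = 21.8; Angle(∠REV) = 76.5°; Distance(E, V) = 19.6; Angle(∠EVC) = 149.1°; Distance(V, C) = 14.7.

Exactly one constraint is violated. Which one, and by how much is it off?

Distance(V, C) = 14.7 — off by 3.90.

J = (0.00, 0.00) ✓; JZ at 39.00° ✓; |JZ| = 26.30 ✓; ∠(JZ, ZF) = 90.00° ✓; |ZF| = 13.60 ✓; ∠ZFG = 143.7° ✓; |FG| = 26.80 ✓; ∠FGR = 48.90° ✓; |GR| = 29.60 ✓; ∠(GR, RE) = 90.00° ✓; |RE| = 21.80 ✓; ∠REV = 76.50° ✓; |EV| = 19.60 ✓; ∠EVC = 149.1° ✓; |VC| = 18.60 ✗.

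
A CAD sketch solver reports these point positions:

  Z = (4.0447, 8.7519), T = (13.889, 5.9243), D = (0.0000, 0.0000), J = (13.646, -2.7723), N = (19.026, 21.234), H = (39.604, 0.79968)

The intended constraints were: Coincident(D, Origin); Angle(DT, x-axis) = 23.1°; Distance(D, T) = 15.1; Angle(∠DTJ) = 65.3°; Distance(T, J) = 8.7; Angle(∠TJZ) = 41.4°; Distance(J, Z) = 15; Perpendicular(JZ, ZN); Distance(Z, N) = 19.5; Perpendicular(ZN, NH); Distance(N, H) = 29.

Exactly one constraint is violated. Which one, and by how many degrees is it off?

Perpendicular(ZN, NH) — off by 5.40°.

D = (0.00, 0.00) ✓; DT at 23.10° ✓; |DT| = 15.10 ✓; ∠DTJ = 65.30° ✓; |TJ| = 8.700 ✓; ∠TJZ = 41.40° ✓; |JZ| = 15.00 ✓; ∠(JZ, ZN) = 90.00° ✓; |ZN| = 19.50 ✓; ∠(ZN, NH) = 84.60° ✗; |NH| = 29.00 ✓.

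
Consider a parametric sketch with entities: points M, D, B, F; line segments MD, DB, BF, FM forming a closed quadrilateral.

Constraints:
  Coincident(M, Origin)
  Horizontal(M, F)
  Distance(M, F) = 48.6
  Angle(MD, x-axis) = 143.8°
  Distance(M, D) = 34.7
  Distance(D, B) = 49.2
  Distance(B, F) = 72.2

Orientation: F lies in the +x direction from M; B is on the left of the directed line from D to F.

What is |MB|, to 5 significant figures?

57.479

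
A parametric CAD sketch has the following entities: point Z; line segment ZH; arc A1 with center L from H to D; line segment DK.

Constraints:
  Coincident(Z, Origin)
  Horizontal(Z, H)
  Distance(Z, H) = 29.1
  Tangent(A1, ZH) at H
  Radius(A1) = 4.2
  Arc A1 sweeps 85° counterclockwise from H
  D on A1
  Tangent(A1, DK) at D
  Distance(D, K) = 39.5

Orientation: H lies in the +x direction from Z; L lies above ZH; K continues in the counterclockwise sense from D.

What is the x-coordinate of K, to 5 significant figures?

36.727

Z is at the origin; ZH is horizontal with |ZH| = 29.1 and H on the +x side, so H = (29.100, 0.0000). Since A1 is tangent to ZH there, LH ⟂ ZH, so L = H + (0, 4.2) = (29.100, 4.2000). On A1, H sits at bearing -90° from L; an 85° counterclockwise sweep puts D at bearing -5°, so D = L + 4.2·(cos -5°, sin -5°) = (33.284, 3.8339). The tangent condition forces LD to be normal to DK, so DK runs along (−sin -5°, cos -5°); with |DK| = 39.5, K = (36.727, 43.184). So K.x = 36.727.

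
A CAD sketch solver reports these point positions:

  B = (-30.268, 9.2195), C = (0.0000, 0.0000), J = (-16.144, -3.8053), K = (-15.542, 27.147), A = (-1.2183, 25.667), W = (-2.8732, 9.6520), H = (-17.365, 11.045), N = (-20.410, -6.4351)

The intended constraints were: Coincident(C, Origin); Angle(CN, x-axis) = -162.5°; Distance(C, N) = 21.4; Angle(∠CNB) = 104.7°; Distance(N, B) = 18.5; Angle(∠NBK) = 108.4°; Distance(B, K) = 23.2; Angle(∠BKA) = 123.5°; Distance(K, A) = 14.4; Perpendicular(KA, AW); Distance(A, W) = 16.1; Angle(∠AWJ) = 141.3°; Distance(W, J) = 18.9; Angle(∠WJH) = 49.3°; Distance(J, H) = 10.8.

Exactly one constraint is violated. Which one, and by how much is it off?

Distance(J, H) = 10.8 — off by 4.10.

C = (0.00, 0.00) ✓; CN at -162.5° ✓; |CN| = 21.40 ✓; ∠CNB = 104.7° ✓; |NB| = 18.50 ✓; ∠NBK = 108.4° ✓; |BK| = 23.20 ✓; ∠BKA = 123.5° ✓; |KA| = 14.40 ✓; ∠(KA, AW) = 90.00° ✓; |AW| = 16.10 ✓; ∠AWJ = 141.3° ✓; |WJ| = 18.90 ✓; ∠WJH = 49.30° ✓; |JH| = 14.90 ✗.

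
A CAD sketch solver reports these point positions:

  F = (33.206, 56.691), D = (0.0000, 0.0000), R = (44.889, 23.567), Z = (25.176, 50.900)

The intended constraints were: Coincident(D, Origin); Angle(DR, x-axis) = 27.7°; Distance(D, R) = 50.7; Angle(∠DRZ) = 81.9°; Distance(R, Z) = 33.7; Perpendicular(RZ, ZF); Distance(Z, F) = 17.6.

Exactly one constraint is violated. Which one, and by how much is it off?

Distance(Z, F) = 17.6 — off by 7.70.

D = (0.00, 0.00) ✓; DR at 27.70° ✓; |DR| = 50.70 ✓; ∠DRZ = 81.90° ✓; |RZ| = 33.70 ✓; ∠(RZ, ZF) = 90.00° ✓; |ZF| = 9.900 ✗.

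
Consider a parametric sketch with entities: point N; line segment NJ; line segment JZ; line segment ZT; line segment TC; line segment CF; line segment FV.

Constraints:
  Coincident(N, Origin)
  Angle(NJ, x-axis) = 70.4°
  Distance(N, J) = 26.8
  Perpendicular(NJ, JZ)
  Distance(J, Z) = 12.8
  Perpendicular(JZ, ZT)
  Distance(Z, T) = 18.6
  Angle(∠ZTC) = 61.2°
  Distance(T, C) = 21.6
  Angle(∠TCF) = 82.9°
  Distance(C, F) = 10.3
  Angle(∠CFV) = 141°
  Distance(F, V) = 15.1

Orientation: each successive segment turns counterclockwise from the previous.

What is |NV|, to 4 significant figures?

34.11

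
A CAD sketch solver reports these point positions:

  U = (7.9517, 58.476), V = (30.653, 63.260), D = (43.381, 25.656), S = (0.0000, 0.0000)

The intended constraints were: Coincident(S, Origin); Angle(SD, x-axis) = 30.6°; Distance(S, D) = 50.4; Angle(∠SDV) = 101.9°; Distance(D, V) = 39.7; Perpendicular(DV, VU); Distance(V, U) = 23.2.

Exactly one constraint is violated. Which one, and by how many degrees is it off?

Perpendicular(DV, VU) — off by 6.80°.

S = (0.00, 0.00) ✓; SD at 30.60° ✓; |SD| = 50.40 ✓; ∠SDV = 101.9° ✓; |DV| = 39.70 ✓; ∠(DV, VU) = 83.20° ✗; |VU| = 23.20 ✓.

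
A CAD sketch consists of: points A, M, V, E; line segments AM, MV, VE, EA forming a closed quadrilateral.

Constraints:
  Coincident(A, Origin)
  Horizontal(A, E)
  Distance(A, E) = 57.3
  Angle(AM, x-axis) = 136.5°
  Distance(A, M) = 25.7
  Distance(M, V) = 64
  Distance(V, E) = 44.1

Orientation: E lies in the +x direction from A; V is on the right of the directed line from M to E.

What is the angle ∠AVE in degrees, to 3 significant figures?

87.7°

A is at the origin; AE is horizontal with |AE| = 57.3 and E in +x, so E = (57.3, 0). AM runs at 136.5° with |AM| = 25.7, so M = (-18.6, 17.7). V is determined by |MV| = 64.0 and |VE| = 44.1 together: it lies at the intersection of circle(M, 64.0) and circle(E, 44.1). With |ME| = 78.0, the foot of the radical line on ME is 52.8 from M and the perpendicular offset is √(64.0² − 52.8²) = 36.2. Taking the right-of-ME solution: V = (24.6, -29.5).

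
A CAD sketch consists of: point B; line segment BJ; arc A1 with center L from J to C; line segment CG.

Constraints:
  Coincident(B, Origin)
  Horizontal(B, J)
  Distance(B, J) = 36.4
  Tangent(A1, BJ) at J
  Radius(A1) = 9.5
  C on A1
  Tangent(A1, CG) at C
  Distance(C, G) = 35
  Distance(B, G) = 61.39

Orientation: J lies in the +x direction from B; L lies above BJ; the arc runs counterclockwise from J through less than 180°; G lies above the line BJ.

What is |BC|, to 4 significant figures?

47.06

Checks: B = (0.00, 0.00) ✓; |LC| = 9.500 ✓; ∠(LC, CG) = 90.00° ✓; |CG| = 35.00 ✓; |BG| = 61.39 ✓.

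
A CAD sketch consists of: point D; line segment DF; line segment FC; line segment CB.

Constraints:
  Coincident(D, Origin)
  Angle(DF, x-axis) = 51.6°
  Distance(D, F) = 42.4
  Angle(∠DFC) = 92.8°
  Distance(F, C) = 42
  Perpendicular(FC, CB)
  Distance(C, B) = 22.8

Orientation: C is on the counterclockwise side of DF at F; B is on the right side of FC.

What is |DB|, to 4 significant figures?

78.66

∠DFC = 92.8°, so FC runs at 51.6° + (180° − 92.8°) = 138.8° from the x-axis; with |FC| = 42.0, C = F + 42.0·(cos 138.8°, sin 138.8°) = (-5.265, 60.89). The perpendicularity gives CB at right angles to FC; with |CB| = 22.8 on the right of FC, B = C + 22.8·(0.6587, 0.7524) = (9.753, 78.05). Then |DB| = |B − D| = 78.66.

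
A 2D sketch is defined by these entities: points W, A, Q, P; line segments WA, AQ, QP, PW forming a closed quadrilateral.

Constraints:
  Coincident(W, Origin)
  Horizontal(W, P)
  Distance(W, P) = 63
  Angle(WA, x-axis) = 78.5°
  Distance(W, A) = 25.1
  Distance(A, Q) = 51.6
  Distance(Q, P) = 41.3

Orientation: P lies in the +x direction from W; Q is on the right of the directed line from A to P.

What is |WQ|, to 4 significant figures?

35.29

Checks: |AQ| = 51.60 ✓; |QP| = 41.30 ✓.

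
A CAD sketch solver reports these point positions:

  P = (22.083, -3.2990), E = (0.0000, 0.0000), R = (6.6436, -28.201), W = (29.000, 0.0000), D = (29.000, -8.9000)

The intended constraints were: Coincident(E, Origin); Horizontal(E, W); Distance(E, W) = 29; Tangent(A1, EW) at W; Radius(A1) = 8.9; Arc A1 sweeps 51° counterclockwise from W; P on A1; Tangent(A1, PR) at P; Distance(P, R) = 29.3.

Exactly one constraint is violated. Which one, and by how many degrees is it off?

Tangent(A1, PR) at P — off by 7.20°.

E = (0.00, 0.00) ✓; E.y = 0.00, W.y = 0.00 ✓; |EW| = 29.00 ✓; ∠(DW, WE) = 90.00° ✓; |DW| = 8.900 ✓; bearing(D→P) − bearing(D→W) = 51.00° ✓; |DP| = 8.900 ✓; ∠(DP, PR) = 82.80° ✗; |PR| = 29.30 ✓.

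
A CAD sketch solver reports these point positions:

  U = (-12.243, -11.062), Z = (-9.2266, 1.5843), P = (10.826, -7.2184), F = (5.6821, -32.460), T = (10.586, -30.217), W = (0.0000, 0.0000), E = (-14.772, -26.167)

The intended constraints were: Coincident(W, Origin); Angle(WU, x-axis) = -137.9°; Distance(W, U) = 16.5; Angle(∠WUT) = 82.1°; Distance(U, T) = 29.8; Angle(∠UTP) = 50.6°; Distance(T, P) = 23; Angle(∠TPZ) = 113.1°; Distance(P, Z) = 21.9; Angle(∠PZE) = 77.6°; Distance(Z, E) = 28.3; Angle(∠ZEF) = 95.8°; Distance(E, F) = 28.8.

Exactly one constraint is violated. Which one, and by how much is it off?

Distance(E, F) = 28.8 — off by 7.40.

W = (0.00, 0.00) ✓; WU at -137.9° ✓; |WU| = 16.50 ✓; ∠WUT = 82.10° ✓; |UT| = 29.80 ✓; ∠UTP = 50.60° ✓; |TP| = 23.00 ✓; ∠TPZ = 113.1° ✓; |PZ| = 21.90 ✓; ∠PZE = 77.60° ✓; |ZE| = 28.30 ✓; ∠ZEF = 95.80° ✓; |EF| = 21.40 ✗.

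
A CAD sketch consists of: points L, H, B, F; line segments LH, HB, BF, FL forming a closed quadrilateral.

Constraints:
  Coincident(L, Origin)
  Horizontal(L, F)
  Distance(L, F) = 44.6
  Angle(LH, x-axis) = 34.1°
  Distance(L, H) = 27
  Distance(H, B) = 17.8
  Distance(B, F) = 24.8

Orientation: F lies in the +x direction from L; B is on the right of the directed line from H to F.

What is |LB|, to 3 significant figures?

20.1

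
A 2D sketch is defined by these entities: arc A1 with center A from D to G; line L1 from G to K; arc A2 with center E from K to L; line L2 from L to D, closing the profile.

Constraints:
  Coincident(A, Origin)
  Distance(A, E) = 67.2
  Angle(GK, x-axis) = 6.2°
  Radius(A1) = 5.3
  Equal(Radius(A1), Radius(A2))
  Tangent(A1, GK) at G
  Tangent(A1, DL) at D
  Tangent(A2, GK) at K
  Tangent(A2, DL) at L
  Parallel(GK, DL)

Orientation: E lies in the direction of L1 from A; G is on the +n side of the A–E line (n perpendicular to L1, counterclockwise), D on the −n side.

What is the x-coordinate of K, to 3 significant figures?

66.2

The slot axis is L1's direction at 6.2°, so u = (cos 6.2°, sin 6.2°) = (0.994, 0.108) and n = (−sin 6.2°, cos 6.2°) = (-0.108, 0.994). A is at the origin and E lies 67.2 along u from A, so E = 67.2·u = (66.8, 7.26). Tangency of A1 to both parallel lines with radius 5.3 puts G and D at A ± 5.3·n: G = (-0.572, 5.27), D = (0.572, -5.27). Equal radii place K and L the same way about E: K = E + 5.3·n = (66.2, 12.5), L = E − 5.3·n = (67.4, 1.99). So K.x = 66.2.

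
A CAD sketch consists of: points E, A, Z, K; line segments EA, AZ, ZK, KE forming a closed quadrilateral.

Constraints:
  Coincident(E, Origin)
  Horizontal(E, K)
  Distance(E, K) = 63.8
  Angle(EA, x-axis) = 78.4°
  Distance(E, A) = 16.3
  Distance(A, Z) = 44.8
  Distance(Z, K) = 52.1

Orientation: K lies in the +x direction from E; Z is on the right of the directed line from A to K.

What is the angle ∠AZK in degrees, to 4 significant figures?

80.09°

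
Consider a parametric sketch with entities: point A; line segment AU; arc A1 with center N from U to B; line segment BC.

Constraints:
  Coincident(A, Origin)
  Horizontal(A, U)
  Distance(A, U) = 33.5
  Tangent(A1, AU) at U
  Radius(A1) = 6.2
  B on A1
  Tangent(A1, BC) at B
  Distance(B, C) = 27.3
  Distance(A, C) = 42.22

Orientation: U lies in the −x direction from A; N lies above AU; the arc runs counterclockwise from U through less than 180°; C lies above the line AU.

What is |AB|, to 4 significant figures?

27.94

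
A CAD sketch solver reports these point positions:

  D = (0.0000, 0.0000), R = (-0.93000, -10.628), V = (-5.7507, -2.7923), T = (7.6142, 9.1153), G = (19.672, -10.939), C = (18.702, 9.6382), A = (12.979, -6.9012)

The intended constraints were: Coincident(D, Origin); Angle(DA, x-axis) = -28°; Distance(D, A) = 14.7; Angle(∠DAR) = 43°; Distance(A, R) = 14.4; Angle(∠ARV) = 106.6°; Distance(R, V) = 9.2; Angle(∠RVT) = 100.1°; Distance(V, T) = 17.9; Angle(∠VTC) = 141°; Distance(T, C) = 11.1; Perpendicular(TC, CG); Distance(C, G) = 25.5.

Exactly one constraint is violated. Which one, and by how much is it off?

Distance(C, G) = 25.5 — off by 4.90.

D = (0.00, 0.00) ✓; DA at -28.00° ✓; |DA| = 14.70 ✓; ∠DAR = 43.00° ✓; |AR| = 14.40 ✓; ∠ARV = 106.6° ✓; |RV| = 9.200 ✓; ∠RVT = 100.1° ✓; |VT| = 17.90 ✓; ∠VTC = 141.0° ✓; |TC| = 11.10 ✓; ∠(TC, CG) = 90.00° ✓; |CG| = 20.60 ✗.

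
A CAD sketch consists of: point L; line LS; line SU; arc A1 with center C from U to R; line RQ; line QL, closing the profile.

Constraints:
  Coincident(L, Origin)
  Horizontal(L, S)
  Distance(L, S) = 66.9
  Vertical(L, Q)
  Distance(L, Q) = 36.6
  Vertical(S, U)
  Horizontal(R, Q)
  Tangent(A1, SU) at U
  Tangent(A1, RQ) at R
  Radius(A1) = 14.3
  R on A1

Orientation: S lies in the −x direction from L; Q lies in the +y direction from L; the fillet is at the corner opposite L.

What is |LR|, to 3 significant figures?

64.1

L is at the origin; LS is horizontal with |LS| = 66.9 and S on the −x side, so S = (-66.9, 0.00). L and Q share the same x with |LQ| = 36.6 and Q on the +y side, so Q = (0.00, 36.6). The virtual corner opposite L is at (-66.9, 36.6). Since A1 is tangent to SU there, CU ⟂ SU and tangency of A1 to RQ means the radius CR is perpendicular to RQ, with radius 14.3, so the center C sits 14.3 in from both sides at C = (-52.6, 22.3). That places the tangent points at U = (-66.9, 22.3) on SU and R = (-52.6, 36.6) on RQ. Then |LR| = |R − L| = 64.1.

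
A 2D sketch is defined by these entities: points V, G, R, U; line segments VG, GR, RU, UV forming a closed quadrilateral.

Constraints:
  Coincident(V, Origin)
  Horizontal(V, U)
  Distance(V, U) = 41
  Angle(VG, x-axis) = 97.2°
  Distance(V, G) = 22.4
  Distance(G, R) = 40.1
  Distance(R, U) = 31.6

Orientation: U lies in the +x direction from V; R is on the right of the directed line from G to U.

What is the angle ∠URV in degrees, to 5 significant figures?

104.02°

V is at the origin; V and U share the same y with |VU| = 41.0 and U in +x, so U = (41.0, 0). VG runs at 97.2° with |VG| = 22.4, so G = (-2.8075, 22.223). R is determined by |GR| = 40.1 and |RU| = 31.6 together: it lies at the intersection of circle(G, 40.1) and circle(U, 31.6). With |GU| = 49.122, the foot of the radical line on GU is 30.764 from G and the perpendicular offset is √(40.1² − 30.764²) = 25.721. Taking the right-of-GU solution: R = (12.992, -14.633).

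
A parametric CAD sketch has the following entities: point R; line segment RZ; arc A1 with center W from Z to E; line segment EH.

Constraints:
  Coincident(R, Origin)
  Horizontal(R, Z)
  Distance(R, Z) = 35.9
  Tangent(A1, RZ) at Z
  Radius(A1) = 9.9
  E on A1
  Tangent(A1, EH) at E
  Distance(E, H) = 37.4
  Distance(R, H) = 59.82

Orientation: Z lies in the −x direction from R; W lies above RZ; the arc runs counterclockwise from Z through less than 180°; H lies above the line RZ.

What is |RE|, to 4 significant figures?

28.96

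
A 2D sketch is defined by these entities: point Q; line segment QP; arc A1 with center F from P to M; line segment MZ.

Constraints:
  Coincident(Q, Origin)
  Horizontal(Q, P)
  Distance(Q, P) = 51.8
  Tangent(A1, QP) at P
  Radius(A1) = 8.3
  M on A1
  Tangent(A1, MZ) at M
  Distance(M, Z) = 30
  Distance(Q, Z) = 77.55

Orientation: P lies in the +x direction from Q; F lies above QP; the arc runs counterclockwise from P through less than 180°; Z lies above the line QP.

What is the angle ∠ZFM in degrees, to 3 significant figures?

74.5°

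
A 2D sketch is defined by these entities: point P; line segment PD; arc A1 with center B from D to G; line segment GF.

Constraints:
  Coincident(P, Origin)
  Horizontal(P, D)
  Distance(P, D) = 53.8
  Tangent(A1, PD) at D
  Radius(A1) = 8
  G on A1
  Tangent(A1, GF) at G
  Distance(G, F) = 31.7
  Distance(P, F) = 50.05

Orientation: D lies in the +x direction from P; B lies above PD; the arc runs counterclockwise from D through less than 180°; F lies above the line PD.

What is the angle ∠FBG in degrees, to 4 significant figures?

75.84°

Checks: |BG| = 8.000 ✓; ∠(BG, GF) = 90.00° ✓; |GF| = 31.70 ✓; |PF| = 50.05 ✓.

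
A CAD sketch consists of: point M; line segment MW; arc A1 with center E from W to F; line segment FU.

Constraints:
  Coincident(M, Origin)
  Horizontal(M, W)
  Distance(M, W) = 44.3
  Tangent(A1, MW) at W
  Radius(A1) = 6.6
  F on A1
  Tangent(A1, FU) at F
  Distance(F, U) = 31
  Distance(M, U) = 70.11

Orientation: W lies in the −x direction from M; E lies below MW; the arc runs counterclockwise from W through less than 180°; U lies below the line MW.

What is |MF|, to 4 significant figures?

50.61

M is at the origin; M and W share the same y with |MW| = 44.3 and W on the −x side, so W = (-44.30, 0.000). Tangency of A1 to MW means the radius EW is perpendicular to MW, so E = W + (0, -6.6) = (-44.30, -6.600). Since EF ⟂ FU (tangency), |EU| = √(6.6² + 31.0²) = 31.69 regardless of where F sits on A1. So U lies on both circle(M, 70.11) and circle(E, 31.69); the below-MW intersection is U = (-61.87, -32.98). F is the foot of the tangent from U: F = (-50.43, -4.166).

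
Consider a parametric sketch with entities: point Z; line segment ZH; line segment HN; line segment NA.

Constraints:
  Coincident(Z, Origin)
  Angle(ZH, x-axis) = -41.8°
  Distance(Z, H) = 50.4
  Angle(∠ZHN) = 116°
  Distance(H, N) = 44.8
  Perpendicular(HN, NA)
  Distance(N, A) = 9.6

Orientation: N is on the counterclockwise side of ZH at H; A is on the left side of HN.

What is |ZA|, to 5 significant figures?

75.824

Z is at the origin; ZH runs at -41.8° with length 50.4, so H = 50.4·(cos -41.8°, sin -41.8°) = (37.572, -33.593). ∠ZHN = 116.0°, so HN runs at -41.8° + (180° − 116.0°) = 22.200° from the x-axis; with |HN| = 44.8, N = H + 44.8·(cos 22.200°, sin 22.200°) = (79.051, -16.666). HN is perpendicular to NA; with |NA| = 9.6 on the left of HN, A = N + 9.6·(-0.37784, 0.92587) = (75.424, -7.7776). Then |ZA| = |A − Z| = 75.824.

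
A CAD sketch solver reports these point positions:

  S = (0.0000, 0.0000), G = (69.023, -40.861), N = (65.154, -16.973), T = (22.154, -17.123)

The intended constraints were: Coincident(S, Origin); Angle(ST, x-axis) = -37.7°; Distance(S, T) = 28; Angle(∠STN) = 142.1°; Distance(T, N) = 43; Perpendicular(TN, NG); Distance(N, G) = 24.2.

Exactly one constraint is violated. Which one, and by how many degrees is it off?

Perpendicular(TN, NG) — off by 9.00°.

S = (0.00, 0.00) ✓; ST at -37.70° ✓; |ST| = 28.00 ✓; ∠STN = 142.1° ✓; |TN| = 43.00 ✓; ∠(TN, NG) = 81.00° ✗; |NG| = 24.20 ✓.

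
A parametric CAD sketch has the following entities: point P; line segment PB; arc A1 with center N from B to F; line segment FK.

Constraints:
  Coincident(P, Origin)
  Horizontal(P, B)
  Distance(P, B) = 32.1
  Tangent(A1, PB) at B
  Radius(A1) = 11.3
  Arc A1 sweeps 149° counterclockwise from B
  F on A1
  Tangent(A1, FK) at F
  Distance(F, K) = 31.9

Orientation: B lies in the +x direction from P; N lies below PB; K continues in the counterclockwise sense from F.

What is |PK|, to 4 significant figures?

65.39

P is at the origin; P and B share the same y with |PB| = 32.1 and B on the +x side, so B = (32.10, 0.000). The tangent condition forces NB to be normal to PB, so N = B + (0, -11.3) = (32.10, -11.30). On A1, B sits at bearing 90° from N; a 149° counterclockwise sweep puts F at bearing 239°, so F = N + 11.3·(cos 239°, sin 239°) = (26.28, -20.99). Tangency of A1 to FK means the radius NF is perpendicular to FK, so FK runs along (−sin 239°, cos 239°); with |FK| = 31.9, K = (53.62, -37.42). Then |PK| = |K − P| = 65.39.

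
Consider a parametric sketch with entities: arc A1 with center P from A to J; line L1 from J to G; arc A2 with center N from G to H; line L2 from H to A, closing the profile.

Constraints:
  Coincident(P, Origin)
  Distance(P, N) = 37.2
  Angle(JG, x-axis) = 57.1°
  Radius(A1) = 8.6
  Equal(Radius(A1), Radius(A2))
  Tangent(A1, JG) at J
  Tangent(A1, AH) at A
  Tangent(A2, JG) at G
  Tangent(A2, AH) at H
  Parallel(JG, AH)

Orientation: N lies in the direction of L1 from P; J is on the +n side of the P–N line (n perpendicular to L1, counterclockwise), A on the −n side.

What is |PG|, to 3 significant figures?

38.2

Tangency of A1 to both parallel lines with radius 8.6 puts J and A at P ± 8.6·n: J = (-7.22, 4.67), A = (7.22, -4.67). Equal radii place G and H the same way about N: G = N + 8.6·n = (13.0, 35.9), H = N − 8.6·n = (27.4, 26.6). Then |PG| = |G − P| = 38.2.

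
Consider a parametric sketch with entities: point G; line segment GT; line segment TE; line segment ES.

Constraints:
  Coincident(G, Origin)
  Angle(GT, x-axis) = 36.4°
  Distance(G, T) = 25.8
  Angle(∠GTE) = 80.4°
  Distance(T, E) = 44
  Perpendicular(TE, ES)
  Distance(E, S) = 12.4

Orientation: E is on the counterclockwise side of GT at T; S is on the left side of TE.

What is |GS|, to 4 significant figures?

41.78

∠GTE = 80.4°, so TE runs at 36.4° + (180° − 80.4°) = 136.0° from the x-axis; with |TE| = 44.0, E = T + 44.0·(cos 136.0°, sin 136.0°) = (-10.88, 45.88). The perpendicularity gives ES at right angles to TE; with |ES| = 12.4 on the left of TE, S = E + 12.4·(-0.6947, -0.7193) = (-19.50, 36.96). Then |GS| = |S − G| = 41.78.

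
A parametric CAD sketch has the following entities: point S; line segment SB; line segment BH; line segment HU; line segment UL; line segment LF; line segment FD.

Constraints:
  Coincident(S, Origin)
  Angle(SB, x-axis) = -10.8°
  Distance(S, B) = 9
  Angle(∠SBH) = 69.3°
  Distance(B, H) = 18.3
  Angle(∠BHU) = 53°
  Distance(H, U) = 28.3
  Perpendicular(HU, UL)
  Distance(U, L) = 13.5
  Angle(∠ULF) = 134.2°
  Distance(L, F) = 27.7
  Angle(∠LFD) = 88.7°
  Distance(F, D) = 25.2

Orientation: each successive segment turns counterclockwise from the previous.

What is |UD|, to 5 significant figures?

39.698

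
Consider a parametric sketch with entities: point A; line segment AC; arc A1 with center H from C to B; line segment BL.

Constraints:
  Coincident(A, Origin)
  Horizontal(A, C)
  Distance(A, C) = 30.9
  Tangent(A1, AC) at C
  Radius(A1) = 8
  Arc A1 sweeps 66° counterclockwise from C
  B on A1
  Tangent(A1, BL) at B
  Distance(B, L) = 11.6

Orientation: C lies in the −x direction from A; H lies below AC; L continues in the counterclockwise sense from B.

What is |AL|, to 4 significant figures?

45.59

A is at the origin; AC is horizontal with |AC| = 30.9 and C on the −x side, so C = (-30.90, 0.000). Tangency of A1 to AC means the radius HC is perpendicular to AC, so H = C + (0, -8) = (-30.90, -8.000). On A1, C sits at bearing 90° from H; a 66° counterclockwise sweep puts B at bearing 156°, so B = H + 8.0·(cos 156°, sin 156°) = (-38.21, -4.746). The tangent condition forces HB to be normal to BL, so BL runs along (−sin 156°, cos 156°); with |BL| = 11.6, L = (-42.93, -15.34). Then |AL| = |L − A| = 45.59.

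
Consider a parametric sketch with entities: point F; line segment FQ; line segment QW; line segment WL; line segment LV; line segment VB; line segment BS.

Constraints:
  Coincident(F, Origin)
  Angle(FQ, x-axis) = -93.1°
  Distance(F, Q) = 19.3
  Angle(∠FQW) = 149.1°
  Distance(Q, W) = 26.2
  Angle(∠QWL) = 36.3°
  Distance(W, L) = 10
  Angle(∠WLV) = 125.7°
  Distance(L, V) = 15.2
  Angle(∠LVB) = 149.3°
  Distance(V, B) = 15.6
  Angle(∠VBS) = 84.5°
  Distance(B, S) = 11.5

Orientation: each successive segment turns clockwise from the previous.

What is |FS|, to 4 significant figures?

33.29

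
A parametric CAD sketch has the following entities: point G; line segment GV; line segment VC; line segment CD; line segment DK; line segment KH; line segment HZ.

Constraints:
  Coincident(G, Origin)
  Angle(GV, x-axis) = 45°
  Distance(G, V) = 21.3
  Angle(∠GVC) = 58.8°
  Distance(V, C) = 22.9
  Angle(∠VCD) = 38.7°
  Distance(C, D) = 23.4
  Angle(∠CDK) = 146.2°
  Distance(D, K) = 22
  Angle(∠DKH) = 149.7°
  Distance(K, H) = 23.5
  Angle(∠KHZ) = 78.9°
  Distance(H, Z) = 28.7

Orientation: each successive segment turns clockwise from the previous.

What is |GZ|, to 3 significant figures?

47.6

∠DKH = 149.7° gives KH at 78.4° from the x-axis; with |KH| = 23.5, H = (-0.369, 50.9). ∠KHZ = 78.9° gives HZ at -22.7° from the x-axis; with |HZ| = 28.7, Z = (26.1, 39.9). Then |GZ| = |Z − G| = 47.6.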